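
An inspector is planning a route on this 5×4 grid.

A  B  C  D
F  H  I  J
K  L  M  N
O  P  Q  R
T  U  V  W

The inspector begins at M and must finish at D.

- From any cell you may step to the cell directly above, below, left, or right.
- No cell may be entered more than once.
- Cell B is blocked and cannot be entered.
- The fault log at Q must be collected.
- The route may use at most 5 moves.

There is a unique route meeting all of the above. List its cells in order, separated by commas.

M, Q, R, N, J, D

The budget equals the shortest possible length, so every move has to be on a shortest route through the required cells.
Route from M: down to Q, right to R, 3× up (reaching D) — 5 moves in all.
Check: all required cells visited; 5 ≤ 5 moves.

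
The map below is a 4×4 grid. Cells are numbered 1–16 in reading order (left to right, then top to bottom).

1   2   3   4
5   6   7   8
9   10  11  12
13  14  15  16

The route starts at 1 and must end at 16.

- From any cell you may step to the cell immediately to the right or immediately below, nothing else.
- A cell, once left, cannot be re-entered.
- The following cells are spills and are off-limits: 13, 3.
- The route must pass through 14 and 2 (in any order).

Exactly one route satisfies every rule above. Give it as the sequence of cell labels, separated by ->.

1 -> 2 -> 6 -> 10 -> 14 -> 15 -> 16

Moves only go right or down, so the column and row indices never decrease.
Route from 1: right to 2, 3× down (reaching 14), 2× right (reaching 16) — 6 moves in all.
Check: all required cells visited.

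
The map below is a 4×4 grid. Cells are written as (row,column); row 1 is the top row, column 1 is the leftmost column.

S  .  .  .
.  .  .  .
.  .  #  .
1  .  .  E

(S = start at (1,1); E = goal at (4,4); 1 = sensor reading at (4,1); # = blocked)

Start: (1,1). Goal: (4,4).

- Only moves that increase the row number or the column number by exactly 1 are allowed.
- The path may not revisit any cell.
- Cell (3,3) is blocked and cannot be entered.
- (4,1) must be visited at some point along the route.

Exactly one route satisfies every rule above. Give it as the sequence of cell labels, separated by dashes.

Moves only go right or down, so the column and row indices never decrease.
Route from (1,1): 3× down (reaching (4,1)), 3× right (reaching (4,4)) — 6 moves in all.
Check: all required cells visited.

(1,1) - (2,1) - (3,1) - (4,1) - (4,2) - (4,3) - (4,4)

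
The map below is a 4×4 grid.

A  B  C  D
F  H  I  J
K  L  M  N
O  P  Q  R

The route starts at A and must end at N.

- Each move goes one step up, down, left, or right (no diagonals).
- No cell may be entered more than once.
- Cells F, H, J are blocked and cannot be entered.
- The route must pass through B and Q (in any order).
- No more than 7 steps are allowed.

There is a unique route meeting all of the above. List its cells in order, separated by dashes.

Any route must reach B and Q and still end at N within 7 moves, so the order of the required stops is forced.
Route from A: 2× right (reaching C), 3× down (reaching Q), right to R, up to N — 7 moves in all.
Check: all required cells visited; 7 ≤ 7 moves.

A - B - C - I - M - Q - R - N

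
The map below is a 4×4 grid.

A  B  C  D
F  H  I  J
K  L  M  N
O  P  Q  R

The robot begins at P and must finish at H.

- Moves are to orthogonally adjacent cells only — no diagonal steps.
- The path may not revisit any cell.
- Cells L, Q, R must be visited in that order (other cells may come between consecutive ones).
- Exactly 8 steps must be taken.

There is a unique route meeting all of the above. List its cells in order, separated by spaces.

The waypoints must appear in the order L, Q, R, with no cell reused.
Route from P: up 1 to L, right 1 to M, down 1 to Q, right 1 to R, up 2 to J, left 2 to H — 8 moves in all.
Check: order respected (L at step 1, Q at step 3, R at step 4); 8 moves as required.

P L M Q R N J I H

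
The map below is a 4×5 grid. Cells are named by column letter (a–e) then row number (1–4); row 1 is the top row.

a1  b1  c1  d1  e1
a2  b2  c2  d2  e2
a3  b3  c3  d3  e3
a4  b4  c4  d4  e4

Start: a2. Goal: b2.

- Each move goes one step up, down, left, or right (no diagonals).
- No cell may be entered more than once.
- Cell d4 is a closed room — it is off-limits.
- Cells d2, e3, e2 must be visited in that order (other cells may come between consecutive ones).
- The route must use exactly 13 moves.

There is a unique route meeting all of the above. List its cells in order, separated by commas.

The waypoints must appear in the order d2, e3, e2, with no cell reused.
Route from a2: down 1 to a3, right 2 to c3, up 1 to c2, right 1 to d2, down 1 to d3, right 1 to e3, up 2 to e1, left 3 to b1, down 1 to b2 — 13 moves in all.
Check: order respected (d2 at step 5, e3 at step 7, e2 at step 8); 13 moves as required.

a2, a3, b3, c3, c2, d2, d3, e3, e2, e1, d1, c1, b1, b2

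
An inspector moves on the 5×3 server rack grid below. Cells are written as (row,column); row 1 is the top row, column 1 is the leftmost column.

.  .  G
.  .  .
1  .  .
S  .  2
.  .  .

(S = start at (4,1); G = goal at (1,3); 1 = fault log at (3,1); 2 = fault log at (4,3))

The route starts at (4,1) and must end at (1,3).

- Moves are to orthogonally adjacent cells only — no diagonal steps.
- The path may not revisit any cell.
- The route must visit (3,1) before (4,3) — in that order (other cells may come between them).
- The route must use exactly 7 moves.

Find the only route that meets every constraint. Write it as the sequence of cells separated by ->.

(4,1) -> (3,1) -> (3,2) -> (4,2) -> (4,3) -> (3,3) -> (2,3) -> (1,3)

The waypoints must appear in the order (3,1), (4,3), with no cell reused.
Route from (4,1): up 1 to (3,1), right 1 to (3,2), down 1 to (4,2), right 1 to (4,3), up 3 to (1,3) — 7 moves in all.
Check: order respected (1 at step 1, 2 at step 4); 7 moves as required.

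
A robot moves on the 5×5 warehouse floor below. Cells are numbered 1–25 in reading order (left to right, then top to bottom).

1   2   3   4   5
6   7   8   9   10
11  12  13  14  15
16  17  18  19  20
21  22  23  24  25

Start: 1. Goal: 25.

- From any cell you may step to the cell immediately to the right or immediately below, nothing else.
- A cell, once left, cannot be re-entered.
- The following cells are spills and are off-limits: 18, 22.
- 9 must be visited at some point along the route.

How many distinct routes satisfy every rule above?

A right/down-only route from 1 to 25 makes exactly 4 down-moves and 4 right-moves in some order.
With no other constraints that would be C(8,4) = 70 routes.
Split at 9 and multiply the segment counts (each segment already excludes blocked cells): 1→9: 4; 9→25: 4; product = 16.
That gives 16 routes.

16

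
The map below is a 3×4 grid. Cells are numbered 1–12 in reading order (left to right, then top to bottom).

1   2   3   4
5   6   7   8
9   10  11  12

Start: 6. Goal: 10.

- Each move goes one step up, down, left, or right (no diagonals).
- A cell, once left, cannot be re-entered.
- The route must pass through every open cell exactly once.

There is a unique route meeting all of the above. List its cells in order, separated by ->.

Need to visit all 12 open cells exactly once, starting at 6 and ending at 10.
Cell 9 has only two open neighbours (5 and 10), so the path must pass straight through it: one of those is the cell it's entered from and the other is where it exits.
Route from 6: right to 7, down to 11, right to 12, 2× up (reaching 4), 3× left (reaching 1), 2× down (reaching 9), right to 10 — 11 moves in all.
Check: all 12 open cells covered.

6 -> 7 -> 11 -> 12 -> 8 -> 4 -> 3 -> 2 -> 1 -> 5 -> 9 -> 10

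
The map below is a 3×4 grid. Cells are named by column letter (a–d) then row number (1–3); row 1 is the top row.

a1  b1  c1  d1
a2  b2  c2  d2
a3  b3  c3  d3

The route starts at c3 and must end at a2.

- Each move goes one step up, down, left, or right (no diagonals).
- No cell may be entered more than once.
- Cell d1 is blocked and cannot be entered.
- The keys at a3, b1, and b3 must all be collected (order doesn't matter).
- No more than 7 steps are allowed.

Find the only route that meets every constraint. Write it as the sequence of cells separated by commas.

c3, c2, c1, b1, b2, b3, a3, a2

Any route must reach a3, b1, and b3 and still end at a2 within 7 moves, so the order of the required stops is forced.
Route from c3: 2× up (reaching c1), left to b1, 2× down (reaching b3), left to a3, up to a2 — 7 moves in all.
Check: all required cells visited; 7 ≤ 7 moves.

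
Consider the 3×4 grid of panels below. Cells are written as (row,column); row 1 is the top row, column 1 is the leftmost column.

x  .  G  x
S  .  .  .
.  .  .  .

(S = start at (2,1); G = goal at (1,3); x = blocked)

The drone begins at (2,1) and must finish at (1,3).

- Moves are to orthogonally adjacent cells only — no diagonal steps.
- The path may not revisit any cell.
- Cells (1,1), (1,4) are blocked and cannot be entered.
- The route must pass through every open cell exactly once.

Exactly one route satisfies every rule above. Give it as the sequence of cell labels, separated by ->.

Need to visit all 10 open cells exactly once, starting at (2,1) and ending at (1,3).
Cell (3,1) has only two open neighbours ((2,1) and (3,2)), so the path must pass straight through it: one of those is the cell it's entered from and the other is where it exits.
Route from (2,1): down to (3,1), 3× right (reaching (3,4)), up to (2,4), 2× left (reaching (2,2)), up to (1,2), right to (1,3) — 9 moves in all.
Check: all 10 open cells covered.

(2,1) -> (3,1) -> (3,2) -> (3,3) -> (3,4) -> (2,4) -> (2,3) -> (2,2) -> (1,2) -> (1,3)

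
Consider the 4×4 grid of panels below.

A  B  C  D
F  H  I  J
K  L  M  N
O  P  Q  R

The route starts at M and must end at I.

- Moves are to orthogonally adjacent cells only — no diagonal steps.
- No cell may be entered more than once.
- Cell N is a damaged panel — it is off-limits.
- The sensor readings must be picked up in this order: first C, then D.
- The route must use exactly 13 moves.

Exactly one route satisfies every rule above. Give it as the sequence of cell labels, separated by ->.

The waypoints must appear in the order C, D, with no cell reused.
Route from M: down 1 to Q, left 2 to O, up 1 to K, right 1 to L, up 1 to H, left 1 to F, up 1 to A, right 3 to D, down 1 to J, left 1 to I — 13 moves in all.
Check: order respected (C at step 10, D at step 11); 13 moves as required.

M -> Q -> P -> O -> K -> L -> H -> F -> A -> B -> C -> D -> J -> I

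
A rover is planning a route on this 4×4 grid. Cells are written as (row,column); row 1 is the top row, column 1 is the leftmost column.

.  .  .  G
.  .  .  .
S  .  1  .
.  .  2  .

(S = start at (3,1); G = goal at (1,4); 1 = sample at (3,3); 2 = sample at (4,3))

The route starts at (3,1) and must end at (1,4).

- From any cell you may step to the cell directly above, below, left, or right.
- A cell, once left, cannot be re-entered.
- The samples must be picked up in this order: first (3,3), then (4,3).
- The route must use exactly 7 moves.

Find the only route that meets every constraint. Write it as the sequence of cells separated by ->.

(3,1) -> (3,2) -> (3,3) -> (4,3) -> (4,4) -> (3,4) -> (2,4) -> (1,4)

The waypoints must appear in the order (3,3), (4,3), with no cell reused.
Route from (3,1): 2× right (reaching (3,3)), down to (4,3), right to (4,4), 3× up (reaching (1,4)) — 7 moves in all.
Check: order respected (1 at step 2, 2 at step 3); 7 moves as required.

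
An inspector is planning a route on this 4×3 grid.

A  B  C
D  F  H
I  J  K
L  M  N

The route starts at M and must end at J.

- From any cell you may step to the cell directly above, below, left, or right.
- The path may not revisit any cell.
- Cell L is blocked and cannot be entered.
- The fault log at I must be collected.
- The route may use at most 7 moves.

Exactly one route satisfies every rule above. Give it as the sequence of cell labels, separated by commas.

M, N, K, H, F, D, I, J

The 7-move cap with required stops at I leaves no slack for detours.
Route from M: right to N, 2× up (reaching H), 2× left (reaching D), down to I, right to J — 7 moves in all.
Check: all required cells visited; 7 ≤ 7 moves.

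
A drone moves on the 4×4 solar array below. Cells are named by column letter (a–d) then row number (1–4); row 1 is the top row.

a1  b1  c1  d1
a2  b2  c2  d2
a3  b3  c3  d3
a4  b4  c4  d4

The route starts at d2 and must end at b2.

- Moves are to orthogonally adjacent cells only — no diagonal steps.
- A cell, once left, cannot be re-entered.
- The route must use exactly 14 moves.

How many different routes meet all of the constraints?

10

Need simple routes of exactly 14 moves from d2 to b2 (Manhattan distance 2, so 6 moves are spent on a detour and 6 undoing it).
Branch systematically from the start, pruning whenever the remaining move budget drops below the Manhattan distance to b2 or differs from it in parity. Grouping the completions by first move — via d1: 5; via d3: 4; via c2: 1 — and summing: 5 + 4 + 1 = 10.
That gives 10 routes.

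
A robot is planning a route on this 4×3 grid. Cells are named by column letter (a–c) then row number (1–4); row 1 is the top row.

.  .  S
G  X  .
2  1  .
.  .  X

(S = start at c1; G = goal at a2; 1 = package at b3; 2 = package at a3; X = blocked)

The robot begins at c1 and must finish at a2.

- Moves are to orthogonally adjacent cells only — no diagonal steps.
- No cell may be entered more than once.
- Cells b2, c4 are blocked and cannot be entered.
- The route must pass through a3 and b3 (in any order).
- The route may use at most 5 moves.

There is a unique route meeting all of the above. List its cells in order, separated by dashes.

c1 - c2 - c3 - b3 - a3 - a2

The budget equals the shortest possible length, so every move has to be on a shortest route through the required cells.
Route from c1: 2× down (reaching c3), 2× left (reaching a3), up to a2 — 5 moves in all.
Check: all required cells visited; 5 ≤ 5 moves.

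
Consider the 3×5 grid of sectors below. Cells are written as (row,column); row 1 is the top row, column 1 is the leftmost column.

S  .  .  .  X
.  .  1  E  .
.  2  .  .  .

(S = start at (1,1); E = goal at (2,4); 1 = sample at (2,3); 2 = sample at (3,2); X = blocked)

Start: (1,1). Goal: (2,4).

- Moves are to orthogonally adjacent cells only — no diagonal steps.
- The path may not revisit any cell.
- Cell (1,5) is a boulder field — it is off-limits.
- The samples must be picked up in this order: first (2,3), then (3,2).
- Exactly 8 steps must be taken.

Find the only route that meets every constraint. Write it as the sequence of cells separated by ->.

(1,1) -> (1,2) -> (1,3) -> (2,3) -> (2,2) -> (3,2) -> (3,3) -> (3,4) -> (2,4)

The waypoints must appear in the order (2,3), (3,2), with no cell reused.
Route from (1,1): 2× right (reaching (1,3)), down to (2,3), left to (2,2), down to (3,2), 2× right (reaching (3,4)), up to (2,4) — 8 moves in all.
Check: order respected (1 at step 3, 2 at step 5); 8 moves as required.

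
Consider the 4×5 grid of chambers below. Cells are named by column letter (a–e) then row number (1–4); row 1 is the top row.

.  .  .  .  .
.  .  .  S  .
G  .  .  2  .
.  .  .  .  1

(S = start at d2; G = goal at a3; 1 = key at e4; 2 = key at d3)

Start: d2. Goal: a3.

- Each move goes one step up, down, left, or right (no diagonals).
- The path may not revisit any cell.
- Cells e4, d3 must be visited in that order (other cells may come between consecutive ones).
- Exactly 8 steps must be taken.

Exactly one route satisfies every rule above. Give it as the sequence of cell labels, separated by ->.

d2 -> e2 -> e3 -> e4 -> d4 -> d3 -> c3 -> b3 -> a3

The waypoints must appear in the order e4, d3, with no cell reused.
Route from d2: right 1 to e2, down 2 to e4, left 1 to d4, up 1 to d3, left 3 to a3 — 8 moves in all.
Check: order respected (1 at step 3, 2 at step 5); 8 moves as required.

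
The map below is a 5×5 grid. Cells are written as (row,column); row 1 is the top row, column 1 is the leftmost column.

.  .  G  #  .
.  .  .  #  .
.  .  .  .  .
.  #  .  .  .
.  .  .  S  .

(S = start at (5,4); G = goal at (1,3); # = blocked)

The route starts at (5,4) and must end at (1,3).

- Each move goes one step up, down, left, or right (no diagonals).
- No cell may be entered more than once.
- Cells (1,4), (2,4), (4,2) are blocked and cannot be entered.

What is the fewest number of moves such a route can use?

5

The Manhattan distance from (5,4) to (1,3) is |5−1| + |4−3| = 5, so at least 5 moves are needed.
A route of 5 moves achieves this: (5,4) → (4,4) → (3,4) → (3,3) → (2,3) → (1,3).
Since 5 matches the lower bound, it is optimal.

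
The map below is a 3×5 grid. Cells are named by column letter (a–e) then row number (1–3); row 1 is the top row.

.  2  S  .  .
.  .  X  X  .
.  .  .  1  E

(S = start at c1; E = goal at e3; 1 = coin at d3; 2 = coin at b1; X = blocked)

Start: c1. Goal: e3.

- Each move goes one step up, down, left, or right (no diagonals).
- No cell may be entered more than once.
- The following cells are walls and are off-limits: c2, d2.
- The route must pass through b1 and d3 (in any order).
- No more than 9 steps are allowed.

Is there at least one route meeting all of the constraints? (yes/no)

One route that works: c1 → b1 → b2 → b3 → c3 → d3 → e3.

yes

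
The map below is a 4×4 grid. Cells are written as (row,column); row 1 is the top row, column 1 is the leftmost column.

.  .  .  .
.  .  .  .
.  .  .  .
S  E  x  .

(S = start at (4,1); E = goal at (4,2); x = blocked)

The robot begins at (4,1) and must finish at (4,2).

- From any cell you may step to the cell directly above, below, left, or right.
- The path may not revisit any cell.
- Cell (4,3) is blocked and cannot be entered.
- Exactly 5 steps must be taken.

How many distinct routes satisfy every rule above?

1

Need simple routes of exactly 5 moves from (4,1) to (4,2) (Manhattan distance 1, so 2 moves are spent on a detour and 2 undoing it).
Enumerating: (4,1) (3,1) (2,1) (2,2) (3,2) (4,2).
That gives 1 route.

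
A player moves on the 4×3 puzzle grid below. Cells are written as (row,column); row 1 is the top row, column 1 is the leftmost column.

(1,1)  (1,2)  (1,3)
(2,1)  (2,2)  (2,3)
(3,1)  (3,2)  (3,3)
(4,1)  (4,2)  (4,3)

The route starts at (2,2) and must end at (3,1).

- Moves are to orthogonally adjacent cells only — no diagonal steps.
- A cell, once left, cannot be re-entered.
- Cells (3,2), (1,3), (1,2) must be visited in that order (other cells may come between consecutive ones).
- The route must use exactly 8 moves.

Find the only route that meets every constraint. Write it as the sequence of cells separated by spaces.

The waypoints must appear in the order (3,2), (1,3), (1,2), with no cell reused.
Route from (2,2): down 1 to (3,2), right 1 to (3,3), up 2 to (1,3), left 2 to (1,1), down 2 to (3,1) — 8 moves in all.
Check: order respected ((3,2) at step 1, (1,3) at step 4, (1,2) at step 5); 8 moves as required.

(2,2) (3,2) (3,3) (2,3) (1,3) (1,2) (1,1) (2,1) (3,1)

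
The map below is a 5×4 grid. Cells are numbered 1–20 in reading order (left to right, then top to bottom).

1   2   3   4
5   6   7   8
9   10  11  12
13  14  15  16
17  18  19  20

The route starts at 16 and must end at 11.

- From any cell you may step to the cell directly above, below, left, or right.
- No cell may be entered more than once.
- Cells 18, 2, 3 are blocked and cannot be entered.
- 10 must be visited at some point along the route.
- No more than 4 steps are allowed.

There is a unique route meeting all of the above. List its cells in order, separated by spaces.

The 4-move cap with required stops at 10 leaves no slack for detours.
Route from 16: 2× left (reaching 14), up to 10, right to 11 — 4 moves in all.
Check: all required cells visited; 4 ≤ 4 moves.

16 15 14 10 11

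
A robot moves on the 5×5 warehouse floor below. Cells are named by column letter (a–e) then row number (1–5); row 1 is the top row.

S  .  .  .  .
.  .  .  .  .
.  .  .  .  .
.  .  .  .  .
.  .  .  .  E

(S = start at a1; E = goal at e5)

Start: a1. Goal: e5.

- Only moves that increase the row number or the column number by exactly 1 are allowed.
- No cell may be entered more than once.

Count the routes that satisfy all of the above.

70

A right/down-only route from a1 to e5 makes exactly 4 down-moves and 4 right-moves in some order.
With no other constraints that would be C(8,4) = 70 routes.
That gives 70 routes.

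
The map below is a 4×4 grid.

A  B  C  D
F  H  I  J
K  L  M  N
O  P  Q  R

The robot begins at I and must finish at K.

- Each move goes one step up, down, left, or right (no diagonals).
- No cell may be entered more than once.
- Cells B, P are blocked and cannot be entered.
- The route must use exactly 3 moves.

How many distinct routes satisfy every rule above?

Need simple routes of exactly 3 moves from I to K (Manhattan distance 3, so 0 moves are spent on a detour and 0 undoing it).
Enumerating: I M L K | I H L K | I H F K.
That gives 3 routes.

3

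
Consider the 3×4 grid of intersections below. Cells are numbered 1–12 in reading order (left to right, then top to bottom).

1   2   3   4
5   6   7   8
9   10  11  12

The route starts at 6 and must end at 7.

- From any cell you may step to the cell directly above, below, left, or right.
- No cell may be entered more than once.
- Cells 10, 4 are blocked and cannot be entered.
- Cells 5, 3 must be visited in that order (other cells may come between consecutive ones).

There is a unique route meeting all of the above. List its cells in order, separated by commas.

6, 5, 1, 2, 3, 7

The waypoints must appear in the order 5, 3, with no cell reused.
Route from 6: left 1 to 5, up 1 to 1, right 2 to 3, down 1 to 7 — 5 moves in all.
Check: order respected (5 at step 1, 3 at step 4).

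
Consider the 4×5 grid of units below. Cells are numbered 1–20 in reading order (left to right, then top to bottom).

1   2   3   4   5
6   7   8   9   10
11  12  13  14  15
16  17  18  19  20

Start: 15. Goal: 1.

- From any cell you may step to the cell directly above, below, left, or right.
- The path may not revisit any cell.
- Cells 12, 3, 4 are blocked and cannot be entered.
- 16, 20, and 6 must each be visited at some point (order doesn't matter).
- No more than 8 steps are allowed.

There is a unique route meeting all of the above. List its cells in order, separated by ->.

15 -> 20 -> 19 -> 18 -> 17 -> 16 -> 11 -> 6 -> 1

The budget equals the shortest possible length, so every move has to be on a shortest route through the required cells.
Route from 15: down 1 to 20, left 4 to 16, up 3 to 1 — 8 moves in all.
Check: all required cells visited; 8 ≤ 8 moves.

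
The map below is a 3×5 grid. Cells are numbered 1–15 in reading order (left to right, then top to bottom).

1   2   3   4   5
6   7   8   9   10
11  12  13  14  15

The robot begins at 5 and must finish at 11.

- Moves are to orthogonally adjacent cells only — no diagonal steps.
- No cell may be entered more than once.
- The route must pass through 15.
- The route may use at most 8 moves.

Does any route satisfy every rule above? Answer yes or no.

yes

One route that works: 5 → 10 → 15 → 14 → 13 → 12 → 11.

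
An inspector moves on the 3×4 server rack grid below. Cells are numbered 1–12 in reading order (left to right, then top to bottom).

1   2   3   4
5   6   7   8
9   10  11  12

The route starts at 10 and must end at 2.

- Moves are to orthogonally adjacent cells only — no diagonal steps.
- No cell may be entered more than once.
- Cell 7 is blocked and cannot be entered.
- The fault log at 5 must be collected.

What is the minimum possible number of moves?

Any route passes through 5 somewhere between 10 and 2. Summing Manhattan distances along the two legs (10 → 5 → 2) gives a lower bound of 2 + 2 = 4 moves.
A route of 4 moves achieves this: 10 → 6 → 5 → 1 → 2.
Since 4 matches the lower bound, it is optimal.

4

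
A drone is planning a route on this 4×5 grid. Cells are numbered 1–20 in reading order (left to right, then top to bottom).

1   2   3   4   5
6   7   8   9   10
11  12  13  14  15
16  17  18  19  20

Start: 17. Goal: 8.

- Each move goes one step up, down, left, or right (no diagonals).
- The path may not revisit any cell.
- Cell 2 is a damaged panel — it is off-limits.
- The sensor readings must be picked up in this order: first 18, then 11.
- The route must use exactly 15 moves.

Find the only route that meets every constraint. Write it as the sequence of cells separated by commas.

17, 18, 19, 20, 15, 10, 5, 4, 9, 14, 13, 12, 11, 6, 7, 8

The waypoints must appear in the order 18, 11, with no cell reused.
Route from 17: 3× right (reaching 20), 3× up (reaching 5), left to 4, 2× down (reaching 14), 3× left (reaching 11), up to 6, 2× right (reaching 8) — 15 moves in all.
Check: order respected (18 at step 1, 11 at step 12); 15 moves as required.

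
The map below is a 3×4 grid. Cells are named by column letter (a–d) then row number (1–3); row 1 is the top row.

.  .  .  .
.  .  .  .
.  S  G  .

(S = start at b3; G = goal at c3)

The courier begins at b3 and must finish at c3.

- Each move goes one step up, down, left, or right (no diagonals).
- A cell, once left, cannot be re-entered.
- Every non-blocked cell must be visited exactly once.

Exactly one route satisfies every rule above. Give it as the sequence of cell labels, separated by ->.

b3 -> a3 -> a2 -> a1 -> b1 -> b2 -> c2 -> c1 -> d1 -> d2 -> d3 -> c3

Need to visit all 12 open cells exactly once, starting at b3 and ending at c3.
Route from b3: left to a3, 2× up (reaching a1), right to b1, down to b2, right to c2, up to c1, right to d1, 2× down (reaching d3), left to c3 — 11 moves in all.
Check: all 12 open cells covered.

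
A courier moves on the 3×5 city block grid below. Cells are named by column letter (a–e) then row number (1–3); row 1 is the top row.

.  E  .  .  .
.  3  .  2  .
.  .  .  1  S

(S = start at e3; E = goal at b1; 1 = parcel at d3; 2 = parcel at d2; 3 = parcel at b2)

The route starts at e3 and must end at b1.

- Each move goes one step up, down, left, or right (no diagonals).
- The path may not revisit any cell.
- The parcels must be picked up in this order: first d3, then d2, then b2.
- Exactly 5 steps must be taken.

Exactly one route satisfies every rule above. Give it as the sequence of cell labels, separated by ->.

The waypoints must appear in the order d3, d2, b2, with no cell reused.
Route from e3: left 1 to d3, up 1 to d2, left 2 to b2, up 1 to b1 — 5 moves in all.
Check: order respected (1 at step 1, 2 at step 2, 3 at step 4); 5 moves as required.

e3 -> d3 -> d2 -> c2 -> b2 -> b1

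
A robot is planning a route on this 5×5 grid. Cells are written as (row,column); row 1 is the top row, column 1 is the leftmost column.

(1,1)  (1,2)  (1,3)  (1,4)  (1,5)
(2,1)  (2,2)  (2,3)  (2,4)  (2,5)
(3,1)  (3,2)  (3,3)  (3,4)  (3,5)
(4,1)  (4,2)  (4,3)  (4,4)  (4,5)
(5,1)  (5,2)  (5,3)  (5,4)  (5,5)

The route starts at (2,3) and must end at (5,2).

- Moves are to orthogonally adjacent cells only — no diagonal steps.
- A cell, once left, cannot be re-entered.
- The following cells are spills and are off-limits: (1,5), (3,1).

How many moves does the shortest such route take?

The Manhattan distance from (2,3) to (5,2) is |2−5| + |3−2| = 4, so at least 4 moves are needed.
A route of 4 moves achieves this: (2,3) → (3,3) → (4,3) → (5,3) → (5,2).
Since 4 matches the lower bound, it is optimal.

4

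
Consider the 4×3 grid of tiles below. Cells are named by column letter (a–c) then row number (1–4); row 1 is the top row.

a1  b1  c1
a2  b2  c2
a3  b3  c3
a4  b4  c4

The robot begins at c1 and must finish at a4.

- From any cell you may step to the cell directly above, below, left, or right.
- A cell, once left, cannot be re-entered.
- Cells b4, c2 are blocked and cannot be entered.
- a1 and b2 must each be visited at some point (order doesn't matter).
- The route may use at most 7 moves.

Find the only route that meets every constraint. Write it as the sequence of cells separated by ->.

The 7-move cap with required stops at a1, b2 leaves no slack for detours.
Route from c1: 2× left (reaching a1), down to a2, right to b2, down to b3, left to a3, down to a4 — 7 moves in all.
Check: all required cells visited; 7 ≤ 7 moves.

c1 -> b1 -> a1 -> a2 -> b2 -> b3 -> a3 -> a4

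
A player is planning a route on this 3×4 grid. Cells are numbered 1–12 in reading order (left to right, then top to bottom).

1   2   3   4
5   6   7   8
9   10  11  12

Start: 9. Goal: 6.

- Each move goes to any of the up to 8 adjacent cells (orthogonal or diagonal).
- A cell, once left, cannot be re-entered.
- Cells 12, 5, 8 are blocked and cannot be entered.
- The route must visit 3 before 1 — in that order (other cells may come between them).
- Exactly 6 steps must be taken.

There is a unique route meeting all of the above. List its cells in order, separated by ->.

The waypoints must appear in the order 3, 1, with no cell reused.
Route from 9: right to 10, up-right to 7, up to 3, 2× left (reaching 1), down-right to 6 — 6 moves in all.
Check: order respected (3 at step 3, 1 at step 5); 6 moves as required.

9 -> 10 -> 7 -> 3 -> 2 -> 1 -> 6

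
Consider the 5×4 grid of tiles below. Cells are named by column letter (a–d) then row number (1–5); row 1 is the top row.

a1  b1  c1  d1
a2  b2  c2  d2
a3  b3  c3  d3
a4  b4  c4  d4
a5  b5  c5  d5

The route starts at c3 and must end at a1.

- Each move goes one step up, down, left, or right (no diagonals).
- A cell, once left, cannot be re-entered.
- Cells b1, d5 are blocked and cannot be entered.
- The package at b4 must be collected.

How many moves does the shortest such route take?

Any route passes through b4 somewhere between c3 and a1. Summing Manhattan distances along the two legs (c3 → b4 → a1) gives a lower bound of 2 + 4 = 6 moves.
A route of 6 moves achieves this: c3 → c4 → b4 → b3 → b2 → a2 → a1.
Since 6 matches the lower bound, it is optimal.

6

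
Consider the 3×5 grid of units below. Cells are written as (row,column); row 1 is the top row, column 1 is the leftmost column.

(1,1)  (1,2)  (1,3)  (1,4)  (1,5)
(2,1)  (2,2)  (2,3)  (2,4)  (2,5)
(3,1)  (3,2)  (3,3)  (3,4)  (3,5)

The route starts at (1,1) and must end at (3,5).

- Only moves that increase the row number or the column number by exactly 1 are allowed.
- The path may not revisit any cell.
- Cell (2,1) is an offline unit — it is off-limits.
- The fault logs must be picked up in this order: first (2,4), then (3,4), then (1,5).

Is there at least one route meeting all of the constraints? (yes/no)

no

(1,5) lies above (3,4), so going from (3,4) to (1,5) would need an upward move — but moves only go right/down, so (3,4) cannot be visited before (1,5).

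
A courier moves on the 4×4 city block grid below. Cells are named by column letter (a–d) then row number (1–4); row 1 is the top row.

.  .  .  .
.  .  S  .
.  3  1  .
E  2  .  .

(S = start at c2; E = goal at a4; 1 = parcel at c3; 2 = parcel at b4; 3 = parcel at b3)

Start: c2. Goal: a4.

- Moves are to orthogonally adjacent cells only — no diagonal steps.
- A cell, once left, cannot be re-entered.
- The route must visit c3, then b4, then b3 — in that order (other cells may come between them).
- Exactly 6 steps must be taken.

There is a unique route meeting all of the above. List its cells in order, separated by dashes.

The waypoints must appear in the order c3, b4, b3, with no cell reused.
Route from c2: 2× down (reaching c4), left to b4, up to b3, left to a3, down to a4 — 6 moves in all.
Check: order respected (1 at step 1, 2 at step 3, 3 at step 4); 6 moves as required.

c2 - c3 - c4 - b4 - b3 - a3 - a4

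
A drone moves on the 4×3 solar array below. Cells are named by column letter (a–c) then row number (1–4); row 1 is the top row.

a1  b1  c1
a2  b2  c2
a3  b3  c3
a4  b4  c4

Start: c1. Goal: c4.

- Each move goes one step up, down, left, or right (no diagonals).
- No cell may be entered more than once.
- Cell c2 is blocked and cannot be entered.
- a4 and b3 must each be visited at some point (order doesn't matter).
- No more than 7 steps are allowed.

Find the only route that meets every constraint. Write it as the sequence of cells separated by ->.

The 7-move cap with required stops at a4, b3 leaves no slack for detours.
Route from c1: left 1 to b1, down 2 to b3, left 1 to a3, down 1 to a4, right 2 to c4 — 7 moves in all.
Check: all required cells visited; 7 ≤ 7 moves.

c1 -> b1 -> b2 -> b3 -> a3 -> a4 -> b4 -> c4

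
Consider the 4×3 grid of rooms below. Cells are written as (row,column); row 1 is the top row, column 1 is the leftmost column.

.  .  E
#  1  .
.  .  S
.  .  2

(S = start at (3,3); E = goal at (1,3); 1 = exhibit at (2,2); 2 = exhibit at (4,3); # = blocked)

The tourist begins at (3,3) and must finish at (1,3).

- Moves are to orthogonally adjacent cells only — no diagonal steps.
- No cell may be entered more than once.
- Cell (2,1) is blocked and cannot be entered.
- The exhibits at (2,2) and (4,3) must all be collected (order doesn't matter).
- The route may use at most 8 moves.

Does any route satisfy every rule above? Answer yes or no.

yes

One route that works: (3,3) → (4,3) → (4,2) → (3,2) → (2,2) → (1,2) → (1,3).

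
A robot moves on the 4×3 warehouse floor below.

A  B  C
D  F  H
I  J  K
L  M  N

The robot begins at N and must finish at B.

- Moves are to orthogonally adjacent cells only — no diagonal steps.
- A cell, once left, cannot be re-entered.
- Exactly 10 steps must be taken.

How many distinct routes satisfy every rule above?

4

Need simple routes of exactly 10 moves from N to B (Manhattan distance 4, so 3 moves are spent on a detour and 3 undoing it).
Enumerating: N K H F J M L I D A B | N K J M L I D F H C B | N M L I D F J K H C B | N M L I J K H F D A B.
That gives 4 routes.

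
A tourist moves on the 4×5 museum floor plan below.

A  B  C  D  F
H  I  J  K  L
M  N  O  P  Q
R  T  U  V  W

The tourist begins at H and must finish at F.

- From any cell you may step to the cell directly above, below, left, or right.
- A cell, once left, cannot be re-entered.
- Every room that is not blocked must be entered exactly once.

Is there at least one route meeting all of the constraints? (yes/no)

yes

One route that works: H → A → B → I → N → M → R → T → U → O → J → C → D → K → P → V → W → Q → L → F.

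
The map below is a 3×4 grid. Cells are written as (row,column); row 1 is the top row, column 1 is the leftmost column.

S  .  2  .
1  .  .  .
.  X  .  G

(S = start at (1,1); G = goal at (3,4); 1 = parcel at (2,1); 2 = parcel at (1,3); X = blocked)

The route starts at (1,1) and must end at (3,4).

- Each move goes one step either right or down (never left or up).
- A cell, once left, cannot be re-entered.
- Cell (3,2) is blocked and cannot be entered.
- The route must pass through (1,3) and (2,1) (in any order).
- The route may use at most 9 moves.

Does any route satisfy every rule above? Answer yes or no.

(2,1) is below but to the left of (1,3): going (1,3) → (2,1) would need a leftward move and (2,1) → (1,3) an upward move, so no right/down-only route can visit both required cells.

no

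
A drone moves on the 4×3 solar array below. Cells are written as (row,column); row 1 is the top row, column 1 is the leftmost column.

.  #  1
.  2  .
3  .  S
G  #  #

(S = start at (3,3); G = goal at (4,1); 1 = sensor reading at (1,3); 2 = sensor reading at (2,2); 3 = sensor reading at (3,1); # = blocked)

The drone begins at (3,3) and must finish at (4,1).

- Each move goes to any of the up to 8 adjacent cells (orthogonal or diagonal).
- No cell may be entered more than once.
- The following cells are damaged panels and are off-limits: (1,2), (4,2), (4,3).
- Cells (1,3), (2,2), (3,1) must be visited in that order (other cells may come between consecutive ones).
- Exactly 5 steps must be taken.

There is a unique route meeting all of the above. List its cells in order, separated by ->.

(3,3) -> (2,3) -> (1,3) -> (2,2) -> (3,1) -> (4,1)

The waypoints must appear in the order (1,3), (2,2), (3,1), with no cell reused.
Route from (3,3): up 2 to (1,3), down-left 2 to (3,1), down 1 to (4,1) — 5 moves in all.
Check: order respected (1 at step 2, 2 at step 3, 3 at step 4); 5 moves as required.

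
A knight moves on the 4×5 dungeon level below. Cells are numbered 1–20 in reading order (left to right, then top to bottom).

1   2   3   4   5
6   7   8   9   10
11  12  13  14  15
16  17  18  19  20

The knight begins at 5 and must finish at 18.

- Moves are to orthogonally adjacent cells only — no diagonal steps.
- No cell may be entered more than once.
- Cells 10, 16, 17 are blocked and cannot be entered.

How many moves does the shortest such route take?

The Manhattan distance from 5 to 18 is |1−4| + |5−3| = 5, so at least 5 moves are needed.
A route of 5 moves achieves this: 5 → 4 → 9 → 14 → 19 → 18.
Since 5 matches the lower bound, it is optimal.

5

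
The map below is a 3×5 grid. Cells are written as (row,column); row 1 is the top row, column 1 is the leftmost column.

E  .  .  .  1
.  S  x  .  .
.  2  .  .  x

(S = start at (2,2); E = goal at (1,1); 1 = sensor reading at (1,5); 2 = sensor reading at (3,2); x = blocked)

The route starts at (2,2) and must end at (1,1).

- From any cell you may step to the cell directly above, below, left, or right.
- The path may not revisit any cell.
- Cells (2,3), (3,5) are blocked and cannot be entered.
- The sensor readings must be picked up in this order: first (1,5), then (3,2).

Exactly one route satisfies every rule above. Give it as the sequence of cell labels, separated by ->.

(2,2) -> (1,2) -> (1,3) -> (1,4) -> (1,5) -> (2,5) -> (2,4) -> (3,4) -> (3,3) -> (3,2) -> (3,1) -> (2,1) -> (1,1)

The waypoints must appear in the order (1,5), (3,2), with no cell reused.
Route from (2,2): up to (1,2), 3× right (reaching (1,5)), down to (2,5), left to (2,4), down to (3,4), 3× left (reaching (3,1)), 2× up (reaching (1,1)) — 12 moves in all.
Check: order respected (1 at step 4, 2 at step 9).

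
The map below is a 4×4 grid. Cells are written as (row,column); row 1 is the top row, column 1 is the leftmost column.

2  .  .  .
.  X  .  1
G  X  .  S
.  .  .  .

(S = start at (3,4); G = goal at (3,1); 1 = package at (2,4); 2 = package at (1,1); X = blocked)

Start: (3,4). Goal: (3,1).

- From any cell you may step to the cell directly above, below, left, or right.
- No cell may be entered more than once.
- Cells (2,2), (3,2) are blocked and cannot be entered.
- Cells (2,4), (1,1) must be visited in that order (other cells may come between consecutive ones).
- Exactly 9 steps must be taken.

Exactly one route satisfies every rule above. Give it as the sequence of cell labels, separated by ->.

The waypoints must appear in the order (2,4), (1,1), with no cell reused.
Route from (3,4): left to (3,3), up to (2,3), right to (2,4), up to (1,4), 3× left (reaching (1,1)), 2× down (reaching (3,1)) — 9 moves in all.
Check: order respected (1 at step 3, 2 at step 7); 9 moves as required.

(3,4) -> (3,3) -> (2,3) -> (2,4) -> (1,4) -> (1,3) -> (1,2) -> (1,1) -> (2,1) -> (3,1)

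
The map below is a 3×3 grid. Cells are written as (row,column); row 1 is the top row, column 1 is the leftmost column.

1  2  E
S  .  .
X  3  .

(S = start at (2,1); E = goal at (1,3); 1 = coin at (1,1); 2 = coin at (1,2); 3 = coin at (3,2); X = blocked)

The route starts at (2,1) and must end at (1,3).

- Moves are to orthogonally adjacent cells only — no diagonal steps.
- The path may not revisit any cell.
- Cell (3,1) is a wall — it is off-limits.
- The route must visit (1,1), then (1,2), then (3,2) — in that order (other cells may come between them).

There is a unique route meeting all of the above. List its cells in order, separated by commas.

The waypoints must appear in the order (1,1), (1,2), (3,2), with no cell reused.
Route from (2,1): up 1 to (1,1), right 1 to (1,2), down 2 to (3,2), right 1 to (3,3), up 2 to (1,3) — 7 moves in all.
Check: order respected (1 at step 1, 2 at step 2, 3 at step 4).

(2,1), (1,1), (1,2), (2,2), (3,2), (3,3), (2,3), (1,3)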